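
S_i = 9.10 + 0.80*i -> [9.1, 9.9, 10.7, 11.5, 12.3]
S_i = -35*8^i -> [-35, -280, -2240, -17920, -143360]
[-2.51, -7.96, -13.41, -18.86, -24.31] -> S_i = -2.51 + -5.45*i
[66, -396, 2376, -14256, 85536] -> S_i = 66*-6^i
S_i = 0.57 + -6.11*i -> [0.57, -5.54, -11.65, -17.76, -23.87]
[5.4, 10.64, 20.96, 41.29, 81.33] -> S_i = 5.40*1.97^i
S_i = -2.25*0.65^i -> [-2.25, -1.46, -0.95, -0.62, -0.4]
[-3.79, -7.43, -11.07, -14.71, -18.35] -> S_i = -3.79 + -3.64*i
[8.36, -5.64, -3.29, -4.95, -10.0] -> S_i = Random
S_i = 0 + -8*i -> [0, -8, -16, -24, -32]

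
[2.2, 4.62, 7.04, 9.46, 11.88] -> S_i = 2.20 + 2.42*i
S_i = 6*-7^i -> [6, -42, 294, -2058, 14406]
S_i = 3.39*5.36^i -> [3.39, 18.17, 97.39, 522.03, 2798.07]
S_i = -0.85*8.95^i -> [-0.85, -7.61, -68.09, -609.38, -5453.95]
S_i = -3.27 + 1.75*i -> [-3.27, -1.52, 0.23, 1.98, 3.73]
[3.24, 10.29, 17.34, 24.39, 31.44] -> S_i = 3.24 + 7.05*i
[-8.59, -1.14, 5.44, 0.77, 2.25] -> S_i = Random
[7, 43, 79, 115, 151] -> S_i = 7 + 36*i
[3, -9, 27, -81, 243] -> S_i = 3*-3^i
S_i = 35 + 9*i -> [35, 44, 53, 62, 71]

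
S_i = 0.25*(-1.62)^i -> [0.25, -0.4, 0.66, -1.06, 1.72]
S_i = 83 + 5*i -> [83, 88, 93, 98, 103]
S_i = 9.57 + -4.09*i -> [9.57, 5.48, 1.39, -2.7, -6.79]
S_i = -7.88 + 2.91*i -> [-7.88, -4.97, -2.06, 0.85, 3.76]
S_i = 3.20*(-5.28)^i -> [3.2, -16.9, 89.21, -471.03, 2487.06]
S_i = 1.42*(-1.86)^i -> [1.42, -2.64, 4.91, -9.14, 17.0]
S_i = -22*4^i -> [-22, -88, -352, -1408, -5632]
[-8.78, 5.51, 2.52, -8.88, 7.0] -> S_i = Random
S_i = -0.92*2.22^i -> [-0.92, -2.04, -4.53, -10.07, -22.35]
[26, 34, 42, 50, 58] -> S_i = 26 + 8*i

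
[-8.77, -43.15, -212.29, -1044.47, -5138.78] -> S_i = -8.77*4.92^i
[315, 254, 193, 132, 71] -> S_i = 315 + -61*i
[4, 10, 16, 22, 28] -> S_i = 4 + 6*i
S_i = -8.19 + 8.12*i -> [-8.19, -0.07, 8.05, 16.17, 24.29]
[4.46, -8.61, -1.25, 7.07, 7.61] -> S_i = Random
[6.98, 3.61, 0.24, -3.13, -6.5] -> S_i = 6.98 + -3.37*i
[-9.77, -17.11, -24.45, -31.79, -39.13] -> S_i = -9.77 + -7.34*i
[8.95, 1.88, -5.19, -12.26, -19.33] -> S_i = 8.95 + -7.07*i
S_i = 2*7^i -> [2, 14, 98, 686, 4802]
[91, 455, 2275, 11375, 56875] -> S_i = 91*5^i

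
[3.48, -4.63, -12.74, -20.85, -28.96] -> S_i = 3.48 + -8.11*i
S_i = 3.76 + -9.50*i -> [3.76, -5.74, -15.24, -24.74, -34.24]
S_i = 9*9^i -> [9, 81, 729, 6561, 59049]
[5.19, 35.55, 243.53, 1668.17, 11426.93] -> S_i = 5.19*6.85^i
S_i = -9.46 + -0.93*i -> [-9.46, -10.39, -11.32, -12.25, -13.18]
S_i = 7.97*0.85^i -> [7.97, 6.77, 5.76, 4.89, 4.16]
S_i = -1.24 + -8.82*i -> [-1.24, -10.06, -18.88, -27.7, -36.52]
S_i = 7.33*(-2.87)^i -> [7.33, -21.04, 60.38, -173.28, 497.32]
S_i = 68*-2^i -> [68, -136, 272, -544, 1088]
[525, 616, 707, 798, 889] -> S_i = 525 + 91*i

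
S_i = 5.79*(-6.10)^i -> [5.79, -35.32, 215.45, -1314.22, 8016.74]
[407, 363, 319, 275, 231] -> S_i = 407 + -44*i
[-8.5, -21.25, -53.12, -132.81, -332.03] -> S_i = -8.50*2.50^i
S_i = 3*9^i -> [3, 27, 243, 2187, 19683]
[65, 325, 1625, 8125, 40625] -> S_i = 65*5^i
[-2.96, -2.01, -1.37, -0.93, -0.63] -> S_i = -2.96*0.68^i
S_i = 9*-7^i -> [9, -63, 441, -3087, 21609]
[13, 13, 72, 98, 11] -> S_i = Random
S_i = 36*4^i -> [36, 144, 576, 2304, 9216]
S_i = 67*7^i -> [67, 469, 3283, 22981, 160867]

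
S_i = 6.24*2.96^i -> [6.24, 18.47, 54.67, 161.83, 479.02]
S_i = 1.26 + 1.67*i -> [1.26, 2.93, 4.6, 6.27, 7.94]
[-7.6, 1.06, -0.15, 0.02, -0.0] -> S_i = -7.60*(-0.14)^i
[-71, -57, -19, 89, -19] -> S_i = Random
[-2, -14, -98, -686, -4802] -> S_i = -2*7^i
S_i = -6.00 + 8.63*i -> [-6.0, 2.63, 11.26, 19.89, 28.52]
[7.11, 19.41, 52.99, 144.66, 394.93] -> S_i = 7.11*2.73^i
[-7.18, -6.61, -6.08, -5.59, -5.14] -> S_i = -7.18*0.92^i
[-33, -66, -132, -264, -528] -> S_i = -33*2^i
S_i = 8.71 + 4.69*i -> [8.71, 13.4, 18.09, 22.78, 27.47]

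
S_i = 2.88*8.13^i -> [2.88, 23.41, 190.36, 1547.62, 12582.14]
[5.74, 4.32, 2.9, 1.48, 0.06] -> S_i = 5.74 + -1.42*i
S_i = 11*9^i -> [11, 99, 891, 8019, 72171]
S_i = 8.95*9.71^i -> [8.95, 86.9, 843.84, 8193.71, 79560.95]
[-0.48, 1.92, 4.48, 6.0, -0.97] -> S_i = Random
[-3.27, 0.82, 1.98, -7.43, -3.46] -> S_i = Random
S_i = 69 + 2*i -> [69, 71, 73, 75, 77]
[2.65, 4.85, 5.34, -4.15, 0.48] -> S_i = Random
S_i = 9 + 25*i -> [9, 34, 59, 84, 109]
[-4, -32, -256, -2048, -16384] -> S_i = -4*8^i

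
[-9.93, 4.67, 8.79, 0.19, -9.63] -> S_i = Random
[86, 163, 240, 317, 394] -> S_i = 86 + 77*i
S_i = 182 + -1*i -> [182, 181, 180, 179, 178]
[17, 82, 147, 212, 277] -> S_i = 17 + 65*i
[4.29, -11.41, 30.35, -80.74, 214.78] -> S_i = 4.29*(-2.66)^i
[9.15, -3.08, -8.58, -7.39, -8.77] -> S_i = Random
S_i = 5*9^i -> [5, 45, 405, 3645, 32805]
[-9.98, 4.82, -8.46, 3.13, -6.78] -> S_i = Random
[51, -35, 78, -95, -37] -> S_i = Random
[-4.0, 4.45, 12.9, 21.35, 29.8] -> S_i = -4.00 + 8.45*i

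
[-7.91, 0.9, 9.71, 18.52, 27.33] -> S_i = -7.91 + 8.81*i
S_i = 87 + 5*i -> [87, 92, 97, 102, 107]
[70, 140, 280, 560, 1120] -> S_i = 70*2^i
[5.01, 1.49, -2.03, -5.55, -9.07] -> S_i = 5.01 + -3.52*i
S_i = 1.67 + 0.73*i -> [1.67, 2.4, 3.13, 3.86, 4.59]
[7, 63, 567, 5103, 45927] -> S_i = 7*9^i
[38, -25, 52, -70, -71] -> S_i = Random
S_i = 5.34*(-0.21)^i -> [5.34, -1.12, 0.24, -0.05, 0.01]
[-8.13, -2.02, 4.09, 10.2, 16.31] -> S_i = -8.13 + 6.11*i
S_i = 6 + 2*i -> [6, 8, 10, 12, 14]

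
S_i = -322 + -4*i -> [-322, -326, -330, -334, -338]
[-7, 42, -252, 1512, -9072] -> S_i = -7*-6^i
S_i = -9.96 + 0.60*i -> [-9.96, -9.36, -8.76, -8.16, -7.56]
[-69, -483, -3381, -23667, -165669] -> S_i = -69*7^i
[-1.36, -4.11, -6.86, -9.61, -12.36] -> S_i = -1.36 + -2.75*i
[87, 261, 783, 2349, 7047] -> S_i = 87*3^i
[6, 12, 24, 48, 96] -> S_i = 6*2^i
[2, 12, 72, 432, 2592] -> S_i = 2*6^i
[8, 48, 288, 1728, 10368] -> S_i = 8*6^i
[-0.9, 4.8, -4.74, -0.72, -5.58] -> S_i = Random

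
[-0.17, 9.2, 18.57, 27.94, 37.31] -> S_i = -0.17 + 9.37*i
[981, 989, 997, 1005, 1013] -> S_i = 981 + 8*i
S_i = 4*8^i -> [4, 32, 256, 2048, 16384]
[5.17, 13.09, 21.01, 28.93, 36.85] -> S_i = 5.17 + 7.92*i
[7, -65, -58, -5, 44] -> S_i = Random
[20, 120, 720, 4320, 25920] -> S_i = 20*6^i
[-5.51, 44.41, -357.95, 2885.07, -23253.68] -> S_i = -5.51*(-8.06)^i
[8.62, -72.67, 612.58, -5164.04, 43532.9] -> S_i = 8.62*(-8.43)^i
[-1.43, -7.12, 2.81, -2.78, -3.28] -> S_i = Random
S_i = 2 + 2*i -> [2, 4, 6, 8, 10]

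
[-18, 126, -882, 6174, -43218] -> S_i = -18*-7^i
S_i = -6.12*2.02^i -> [-6.12, -12.36, -24.97, -50.44, -101.9]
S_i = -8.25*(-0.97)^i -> [-8.25, 8.0, -7.76, 7.53, -7.3]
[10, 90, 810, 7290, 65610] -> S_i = 10*9^i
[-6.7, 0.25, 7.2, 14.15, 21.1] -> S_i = -6.70 + 6.95*i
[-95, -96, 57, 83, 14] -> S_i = Random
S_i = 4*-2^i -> [4, -8, 16, -32, 64]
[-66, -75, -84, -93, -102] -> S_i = -66 + -9*i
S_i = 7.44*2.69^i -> [7.44, 20.01, 53.84, 144.82, 389.57]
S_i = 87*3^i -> [87, 261, 783, 2349, 7047]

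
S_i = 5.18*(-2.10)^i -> [5.18, -10.88, 22.84, -47.97, 100.74]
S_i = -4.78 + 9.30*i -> [-4.78, 4.52, 13.82, 23.12, 32.42]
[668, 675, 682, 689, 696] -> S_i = 668 + 7*i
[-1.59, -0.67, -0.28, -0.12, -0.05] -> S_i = -1.59*0.42^i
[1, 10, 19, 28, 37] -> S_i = 1 + 9*i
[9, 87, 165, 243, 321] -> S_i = 9 + 78*i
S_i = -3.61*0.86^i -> [-3.61, -3.1, -2.67, -2.3, -1.97]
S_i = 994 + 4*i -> [994, 998, 1002, 1006, 1010]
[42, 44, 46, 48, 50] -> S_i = 42 + 2*i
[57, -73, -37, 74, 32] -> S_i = Random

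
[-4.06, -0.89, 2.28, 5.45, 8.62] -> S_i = -4.06 + 3.17*i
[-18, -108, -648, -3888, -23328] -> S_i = -18*6^i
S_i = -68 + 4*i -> [-68, -64, -60, -56, -52]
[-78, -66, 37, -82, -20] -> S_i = Random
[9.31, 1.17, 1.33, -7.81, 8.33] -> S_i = Random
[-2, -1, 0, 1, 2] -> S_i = -2 + 1*i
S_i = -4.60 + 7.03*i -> [-4.6, 2.43, 9.46, 16.49, 23.52]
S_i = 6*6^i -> [6, 36, 216, 1296, 7776]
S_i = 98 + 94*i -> [98, 192, 286, 380, 474]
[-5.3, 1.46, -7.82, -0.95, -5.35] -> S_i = Random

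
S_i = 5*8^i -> [5, 40, 320, 2560, 20480]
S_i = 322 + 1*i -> [322, 323, 324, 325, 326]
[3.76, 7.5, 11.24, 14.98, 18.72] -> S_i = 3.76 + 3.74*i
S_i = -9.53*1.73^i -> [-9.53, -16.49, -28.52, -49.34, -85.36]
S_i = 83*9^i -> [83, 747, 6723, 60507, 544563]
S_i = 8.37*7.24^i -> [8.37, 60.6, 438.74, 3176.44, 22997.45]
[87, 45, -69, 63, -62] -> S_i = Random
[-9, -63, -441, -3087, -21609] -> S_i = -9*7^i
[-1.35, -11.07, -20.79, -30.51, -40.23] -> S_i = -1.35 + -9.72*i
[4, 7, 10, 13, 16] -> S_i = 4 + 3*i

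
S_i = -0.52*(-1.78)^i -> [-0.52, 0.93, -1.65, 2.93, -5.22]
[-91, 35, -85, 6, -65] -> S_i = Random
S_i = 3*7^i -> [3, 21, 147, 1029, 7203]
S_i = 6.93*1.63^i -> [6.93, 11.3, 18.41, 30.01, 48.92]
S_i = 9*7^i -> [9, 63, 441, 3087, 21609]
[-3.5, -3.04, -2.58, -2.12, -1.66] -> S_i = -3.50 + 0.46*i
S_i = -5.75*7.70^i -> [-5.75, -44.28, -340.92, -2625.06, -20213.0]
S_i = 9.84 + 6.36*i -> [9.84, 16.2, 22.56, 28.92, 35.28]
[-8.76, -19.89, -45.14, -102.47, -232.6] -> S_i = -8.76*2.27^i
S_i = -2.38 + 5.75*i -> [-2.38, 3.37, 9.12, 14.87, 20.62]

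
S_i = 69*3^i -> [69, 207, 621, 1863, 5589]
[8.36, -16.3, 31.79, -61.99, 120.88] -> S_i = 8.36*(-1.95)^i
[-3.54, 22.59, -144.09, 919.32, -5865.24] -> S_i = -3.54*(-6.38)^i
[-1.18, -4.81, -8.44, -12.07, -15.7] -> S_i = -1.18 + -3.63*i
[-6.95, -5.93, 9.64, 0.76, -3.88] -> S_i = Random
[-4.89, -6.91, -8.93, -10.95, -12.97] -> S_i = -4.89 + -2.02*i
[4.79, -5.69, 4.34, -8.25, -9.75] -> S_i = Random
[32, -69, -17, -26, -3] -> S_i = Random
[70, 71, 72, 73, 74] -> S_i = 70 + 1*i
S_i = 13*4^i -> [13, 52, 208, 832, 3328]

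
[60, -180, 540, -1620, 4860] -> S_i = 60*-3^i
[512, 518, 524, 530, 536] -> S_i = 512 + 6*i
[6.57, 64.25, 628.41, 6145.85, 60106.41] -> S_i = 6.57*9.78^i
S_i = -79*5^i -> [-79, -395, -1975, -9875, -49375]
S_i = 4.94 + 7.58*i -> [4.94, 12.52, 20.1, 27.68, 35.26]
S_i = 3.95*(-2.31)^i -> [3.95, -9.12, 21.08, -48.69, 112.47]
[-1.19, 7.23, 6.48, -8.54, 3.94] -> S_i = Random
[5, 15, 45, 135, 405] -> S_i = 5*3^i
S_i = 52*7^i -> [52, 364, 2548, 17836, 124852]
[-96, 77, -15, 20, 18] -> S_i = Random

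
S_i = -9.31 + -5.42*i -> [-9.31, -14.73, -20.15, -25.57, -30.99]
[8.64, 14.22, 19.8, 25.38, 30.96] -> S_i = 8.64 + 5.58*i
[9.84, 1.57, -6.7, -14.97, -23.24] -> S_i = 9.84 + -8.27*i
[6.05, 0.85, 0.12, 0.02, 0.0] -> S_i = 6.05*0.14^i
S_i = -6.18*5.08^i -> [-6.18, -31.39, -159.48, -810.18, -4115.7]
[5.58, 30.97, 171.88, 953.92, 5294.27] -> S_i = 5.58*5.55^i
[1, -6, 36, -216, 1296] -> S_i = 1*-6^i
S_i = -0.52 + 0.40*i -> [-0.52, -0.12, 0.28, 0.68, 1.08]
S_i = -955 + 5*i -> [-955, -950, -945, -940, -935]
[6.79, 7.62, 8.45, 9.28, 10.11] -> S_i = 6.79 + 0.83*i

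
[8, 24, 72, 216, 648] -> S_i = 8*3^i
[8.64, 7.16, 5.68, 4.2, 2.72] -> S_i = 8.64 + -1.48*i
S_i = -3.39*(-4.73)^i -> [-3.39, 16.03, -75.84, 358.74, -1696.85]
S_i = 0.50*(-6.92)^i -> [0.5, -3.46, 23.94, -165.69, 1146.55]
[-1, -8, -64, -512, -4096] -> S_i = -1*8^i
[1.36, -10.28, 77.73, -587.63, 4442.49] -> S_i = 1.36*(-7.56)^i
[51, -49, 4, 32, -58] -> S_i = Random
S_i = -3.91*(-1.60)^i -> [-3.91, 6.26, -10.01, 16.02, -25.62]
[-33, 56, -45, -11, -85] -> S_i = Random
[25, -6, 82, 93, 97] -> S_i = Random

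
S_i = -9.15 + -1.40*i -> [-9.15, -10.55, -11.95, -13.35, -14.75]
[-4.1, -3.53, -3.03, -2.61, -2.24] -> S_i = -4.10*0.86^i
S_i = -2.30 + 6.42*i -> [-2.3, 4.12, 10.54, 16.96, 23.38]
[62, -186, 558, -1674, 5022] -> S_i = 62*-3^i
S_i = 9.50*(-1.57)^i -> [9.5, -14.92, 23.42, -36.76, 57.72]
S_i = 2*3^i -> [2, 6, 18, 54, 162]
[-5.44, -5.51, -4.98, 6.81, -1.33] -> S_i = Random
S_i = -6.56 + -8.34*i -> [-6.56, -14.9, -23.24, -31.58, -39.92]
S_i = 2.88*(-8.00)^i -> [2.88, -23.04, 184.32, -1474.56, 11796.48]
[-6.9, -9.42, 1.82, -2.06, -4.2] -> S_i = Random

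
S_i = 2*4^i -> [2, 8, 32, 128, 512]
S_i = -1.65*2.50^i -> [-1.65, -4.12, -10.31, -25.78, -64.45]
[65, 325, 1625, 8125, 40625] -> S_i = 65*5^i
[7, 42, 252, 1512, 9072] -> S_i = 7*6^i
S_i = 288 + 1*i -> [288, 289, 290, 291, 292]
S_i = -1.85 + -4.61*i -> [-1.85, -6.46, -11.07, -15.68, -20.29]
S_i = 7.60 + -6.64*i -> [7.6, 0.96, -5.68, -12.32, -18.96]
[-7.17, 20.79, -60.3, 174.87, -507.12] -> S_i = -7.17*(-2.90)^i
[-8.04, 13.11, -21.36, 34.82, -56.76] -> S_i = -8.04*(-1.63)^i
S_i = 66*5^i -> [66, 330, 1650, 8250, 41250]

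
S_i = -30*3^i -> [-30, -90, -270, -810, -2430]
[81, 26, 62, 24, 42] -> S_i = Random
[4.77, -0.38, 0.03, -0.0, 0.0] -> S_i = 4.77*(-0.08)^i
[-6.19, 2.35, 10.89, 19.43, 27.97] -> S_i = -6.19 + 8.54*i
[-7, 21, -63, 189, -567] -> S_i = -7*-3^i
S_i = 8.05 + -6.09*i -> [8.05, 1.96, -4.13, -10.22, -16.31]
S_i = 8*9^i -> [8, 72, 648, 5832, 52488]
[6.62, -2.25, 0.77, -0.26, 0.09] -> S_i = 6.62*(-0.34)^i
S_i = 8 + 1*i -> [8, 9, 10, 11, 12]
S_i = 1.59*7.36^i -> [1.59, 11.7, 86.13, 633.91, 4665.61]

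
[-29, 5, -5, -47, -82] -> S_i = Random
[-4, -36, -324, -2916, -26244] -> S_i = -4*9^i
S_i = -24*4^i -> [-24, -96, -384, -1536, -6144]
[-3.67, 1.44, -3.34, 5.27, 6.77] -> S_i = Random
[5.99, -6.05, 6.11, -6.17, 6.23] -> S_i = 5.99*(-1.01)^i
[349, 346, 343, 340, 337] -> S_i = 349 + -3*i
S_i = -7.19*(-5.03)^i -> [-7.19, 36.17, -181.91, 915.02, -4602.57]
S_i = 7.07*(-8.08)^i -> [7.07, -57.13, 461.57, -3729.52, 30134.56]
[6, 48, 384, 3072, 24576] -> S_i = 6*8^i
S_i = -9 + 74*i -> [-9, 65, 139, 213, 287]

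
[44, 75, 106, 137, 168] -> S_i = 44 + 31*i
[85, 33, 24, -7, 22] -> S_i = Random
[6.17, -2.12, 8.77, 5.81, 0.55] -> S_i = Random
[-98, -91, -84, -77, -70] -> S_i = -98 + 7*i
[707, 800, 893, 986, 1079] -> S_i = 707 + 93*i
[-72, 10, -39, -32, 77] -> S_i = Random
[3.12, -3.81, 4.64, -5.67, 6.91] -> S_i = 3.12*(-1.22)^i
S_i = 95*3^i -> [95, 285, 855, 2565, 7695]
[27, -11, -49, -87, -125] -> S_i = 27 + -38*i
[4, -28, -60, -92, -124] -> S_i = 4 + -32*i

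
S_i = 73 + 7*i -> [73, 80, 87, 94, 101]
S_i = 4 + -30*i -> [4, -26, -56, -86, -116]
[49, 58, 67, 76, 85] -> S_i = 49 + 9*i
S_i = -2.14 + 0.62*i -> [-2.14, -1.52, -0.9, -0.28, 0.34]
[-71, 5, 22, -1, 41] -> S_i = Random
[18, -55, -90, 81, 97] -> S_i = Random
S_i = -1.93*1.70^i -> [-1.93, -3.28, -5.58, -9.48, -16.12]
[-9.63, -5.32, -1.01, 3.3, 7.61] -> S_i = -9.63 + 4.31*i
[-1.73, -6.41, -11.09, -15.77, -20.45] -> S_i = -1.73 + -4.68*i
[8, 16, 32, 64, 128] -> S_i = 8*2^i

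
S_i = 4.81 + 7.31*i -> [4.81, 12.12, 19.43, 26.74, 34.05]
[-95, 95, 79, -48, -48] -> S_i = Random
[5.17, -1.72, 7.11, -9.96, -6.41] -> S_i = Random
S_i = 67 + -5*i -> [67, 62, 57, 52, 47]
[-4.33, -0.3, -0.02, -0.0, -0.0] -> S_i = -4.33*0.07^i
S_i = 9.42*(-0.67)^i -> [9.42, -6.31, 4.23, -2.83, 1.9]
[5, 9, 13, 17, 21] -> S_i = 5 + 4*i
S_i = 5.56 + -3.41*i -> [5.56, 2.15, -1.26, -4.67, -8.08]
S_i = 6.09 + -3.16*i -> [6.09, 2.93, -0.23, -3.39, -6.55]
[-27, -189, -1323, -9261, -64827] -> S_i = -27*7^i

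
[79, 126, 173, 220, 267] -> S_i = 79 + 47*i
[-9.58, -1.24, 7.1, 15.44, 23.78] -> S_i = -9.58 + 8.34*i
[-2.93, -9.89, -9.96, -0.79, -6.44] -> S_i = Random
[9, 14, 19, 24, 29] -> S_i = 9 + 5*i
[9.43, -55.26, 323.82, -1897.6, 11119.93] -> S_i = 9.43*(-5.86)^i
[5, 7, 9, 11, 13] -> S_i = 5 + 2*i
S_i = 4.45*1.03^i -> [4.45, 4.58, 4.72, 4.86, 5.01]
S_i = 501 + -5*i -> [501, 496, 491, 486, 481]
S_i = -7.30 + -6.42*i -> [-7.3, -13.72, -20.14, -26.56, -32.98]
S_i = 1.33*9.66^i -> [1.33, 12.85, 124.11, 1198.9, 11581.38]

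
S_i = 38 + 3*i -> [38, 41, 44, 47, 50]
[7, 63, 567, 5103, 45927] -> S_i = 7*9^i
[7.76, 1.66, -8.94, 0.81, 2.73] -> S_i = Random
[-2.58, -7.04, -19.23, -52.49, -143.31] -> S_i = -2.58*2.73^i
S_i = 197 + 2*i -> [197, 199, 201, 203, 205]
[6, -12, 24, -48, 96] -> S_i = 6*-2^i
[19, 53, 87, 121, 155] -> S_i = 19 + 34*i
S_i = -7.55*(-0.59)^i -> [-7.55, 4.45, -2.63, 1.55, -0.91]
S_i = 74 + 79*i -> [74, 153, 232, 311, 390]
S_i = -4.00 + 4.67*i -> [-4.0, 0.67, 5.34, 10.01, 14.68]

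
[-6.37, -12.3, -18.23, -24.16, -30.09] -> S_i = -6.37 + -5.93*i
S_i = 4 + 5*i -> [4, 9, 14, 19, 24]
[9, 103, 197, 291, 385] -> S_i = 9 + 94*i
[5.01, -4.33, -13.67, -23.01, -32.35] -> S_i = 5.01 + -9.34*i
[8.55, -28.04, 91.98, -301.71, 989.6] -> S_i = 8.55*(-3.28)^i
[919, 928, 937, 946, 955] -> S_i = 919 + 9*i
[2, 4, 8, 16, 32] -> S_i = 2*2^i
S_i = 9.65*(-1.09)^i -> [9.65, -10.52, 11.47, -12.5, 13.62]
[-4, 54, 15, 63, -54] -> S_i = Random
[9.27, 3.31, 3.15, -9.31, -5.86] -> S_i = Random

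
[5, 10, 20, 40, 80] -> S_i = 5*2^i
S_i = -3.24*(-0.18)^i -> [-3.24, 0.58, -0.1, 0.02, -0.0]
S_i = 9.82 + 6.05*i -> [9.82, 15.87, 21.92, 27.97, 34.02]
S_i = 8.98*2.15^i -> [8.98, 19.31, 41.51, 89.25, 191.88]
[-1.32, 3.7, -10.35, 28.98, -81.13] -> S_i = -1.32*(-2.80)^i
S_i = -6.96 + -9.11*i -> [-6.96, -16.07, -25.18, -34.29, -43.4]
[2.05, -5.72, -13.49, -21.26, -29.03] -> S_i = 2.05 + -7.77*i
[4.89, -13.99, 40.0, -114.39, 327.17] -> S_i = 4.89*(-2.86)^i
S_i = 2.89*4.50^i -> [2.89, 13.0, 58.52, 263.35, 1185.08]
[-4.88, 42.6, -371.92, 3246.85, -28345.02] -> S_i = -4.88*(-8.73)^i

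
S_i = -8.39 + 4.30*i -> [-8.39, -4.09, 0.21, 4.51, 8.81]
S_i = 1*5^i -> [1, 5, 25, 125, 625]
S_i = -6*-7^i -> [-6, 42, -294, 2058, -14406]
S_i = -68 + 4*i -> [-68, -64, -60, -56, -52]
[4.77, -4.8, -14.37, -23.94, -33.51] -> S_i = 4.77 + -9.57*i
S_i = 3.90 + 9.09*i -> [3.9, 12.99, 22.08, 31.17, 40.26]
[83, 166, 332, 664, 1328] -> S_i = 83*2^i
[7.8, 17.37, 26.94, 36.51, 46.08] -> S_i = 7.80 + 9.57*i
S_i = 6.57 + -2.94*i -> [6.57, 3.63, 0.69, -2.25, -5.19]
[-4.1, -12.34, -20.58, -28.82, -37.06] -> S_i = -4.10 + -8.24*i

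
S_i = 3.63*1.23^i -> [3.63, 4.46, 5.49, 6.75, 8.31]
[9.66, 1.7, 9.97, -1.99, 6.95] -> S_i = Random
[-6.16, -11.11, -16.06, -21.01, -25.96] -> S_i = -6.16 + -4.95*i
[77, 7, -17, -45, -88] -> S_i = Random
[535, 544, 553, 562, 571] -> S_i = 535 + 9*i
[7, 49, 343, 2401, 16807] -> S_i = 7*7^i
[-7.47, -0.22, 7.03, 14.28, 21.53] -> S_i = -7.47 + 7.25*i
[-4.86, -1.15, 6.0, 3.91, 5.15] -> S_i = Random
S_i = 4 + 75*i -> [4, 79, 154, 229, 304]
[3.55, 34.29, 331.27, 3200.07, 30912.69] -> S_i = 3.55*9.66^i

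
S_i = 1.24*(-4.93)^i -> [1.24, -6.11, 30.14, -148.58, 732.5]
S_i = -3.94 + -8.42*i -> [-3.94, -12.36, -20.78, -29.2, -37.62]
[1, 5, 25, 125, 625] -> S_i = 1*5^i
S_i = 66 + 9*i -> [66, 75, 84, 93, 102]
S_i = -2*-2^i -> [-2, 4, -8, 16, -32]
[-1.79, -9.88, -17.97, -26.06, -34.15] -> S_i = -1.79 + -8.09*i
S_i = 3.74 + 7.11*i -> [3.74, 10.85, 17.96, 25.07, 32.18]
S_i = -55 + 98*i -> [-55, 43, 141, 239, 337]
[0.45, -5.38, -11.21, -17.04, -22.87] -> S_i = 0.45 + -5.83*i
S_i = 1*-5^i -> [1, -5, 25, -125, 625]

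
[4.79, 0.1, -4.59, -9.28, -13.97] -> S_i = 4.79 + -4.69*i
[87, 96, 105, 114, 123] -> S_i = 87 + 9*i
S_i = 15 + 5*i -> [15, 20, 25, 30, 35]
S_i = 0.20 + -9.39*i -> [0.2, -9.19, -18.58, -27.97, -37.36]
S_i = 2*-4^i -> [2, -8, 32, -128, 512]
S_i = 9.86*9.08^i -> [9.86, 89.53, 812.92, 7381.33, 67022.45]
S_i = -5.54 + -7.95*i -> [-5.54, -13.49, -21.44, -29.39, -37.34]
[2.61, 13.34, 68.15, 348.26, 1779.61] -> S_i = 2.61*5.11^i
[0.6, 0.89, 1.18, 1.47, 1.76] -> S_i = 0.60 + 0.29*i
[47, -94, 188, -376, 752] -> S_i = 47*-2^i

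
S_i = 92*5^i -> [92, 460, 2300, 11500, 57500]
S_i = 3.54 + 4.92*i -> [3.54, 8.46, 13.38, 18.3, 23.22]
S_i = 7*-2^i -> [7, -14, 28, -56, 112]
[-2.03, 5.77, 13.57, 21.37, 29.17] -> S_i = -2.03 + 7.80*i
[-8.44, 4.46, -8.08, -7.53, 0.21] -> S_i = Random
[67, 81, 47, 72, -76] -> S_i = Random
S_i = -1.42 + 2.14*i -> [-1.42, 0.72, 2.86, 5.0, 7.14]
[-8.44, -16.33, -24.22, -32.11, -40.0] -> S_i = -8.44 + -7.89*i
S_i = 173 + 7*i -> [173, 180, 187, 194, 201]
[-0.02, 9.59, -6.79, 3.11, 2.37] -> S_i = Random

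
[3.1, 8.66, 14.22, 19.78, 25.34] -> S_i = 3.10 + 5.56*i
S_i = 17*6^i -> [17, 102, 612, 3672, 22032]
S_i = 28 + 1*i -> [28, 29, 30, 31, 32]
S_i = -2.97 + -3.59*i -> [-2.97, -6.56, -10.15, -13.74, -17.33]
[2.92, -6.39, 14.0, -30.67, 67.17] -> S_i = 2.92*(-2.19)^i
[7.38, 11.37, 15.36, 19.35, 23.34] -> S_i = 7.38 + 3.99*i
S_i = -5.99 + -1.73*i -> [-5.99, -7.72, -9.45, -11.18, -12.91]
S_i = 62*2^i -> [62, 124, 248, 496, 992]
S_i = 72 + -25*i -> [72, 47, 22, -3, -28]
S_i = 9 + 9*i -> [9, 18, 27, 36, 45]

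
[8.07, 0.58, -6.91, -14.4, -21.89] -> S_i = 8.07 + -7.49*i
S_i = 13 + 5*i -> [13, 18, 23, 28, 33]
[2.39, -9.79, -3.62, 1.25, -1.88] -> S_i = Random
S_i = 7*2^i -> [7, 14, 28, 56, 112]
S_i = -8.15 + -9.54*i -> [-8.15, -17.69, -27.23, -36.77, -46.31]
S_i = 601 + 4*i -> [601, 605, 609, 613, 617]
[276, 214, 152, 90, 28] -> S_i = 276 + -62*i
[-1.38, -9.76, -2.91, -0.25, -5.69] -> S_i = Random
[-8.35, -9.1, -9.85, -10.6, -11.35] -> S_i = -8.35 + -0.75*i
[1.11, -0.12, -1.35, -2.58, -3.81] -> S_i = 1.11 + -1.23*i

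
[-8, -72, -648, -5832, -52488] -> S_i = -8*9^i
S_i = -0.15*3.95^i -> [-0.15, -0.59, -2.34, -9.24, -36.52]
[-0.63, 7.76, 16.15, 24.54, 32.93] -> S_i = -0.63 + 8.39*i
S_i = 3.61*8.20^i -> [3.61, 29.6, 242.74, 1990.44, 16321.6]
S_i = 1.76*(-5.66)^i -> [1.76, -9.96, 56.38, -319.13, 1806.25]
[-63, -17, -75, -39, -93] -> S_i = Random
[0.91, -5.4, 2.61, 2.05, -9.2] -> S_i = Random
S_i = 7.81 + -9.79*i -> [7.81, -1.98, -11.77, -21.56, -31.35]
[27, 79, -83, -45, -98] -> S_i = Random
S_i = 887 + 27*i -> [887, 914, 941, 968, 995]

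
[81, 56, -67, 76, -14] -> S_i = Random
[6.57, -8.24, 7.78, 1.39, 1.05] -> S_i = Random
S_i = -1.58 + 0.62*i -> [-1.58, -0.96, -0.34, 0.28, 0.9]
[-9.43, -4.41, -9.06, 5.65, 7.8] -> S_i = Random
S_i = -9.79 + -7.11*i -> [-9.79, -16.9, -24.01, -31.12, -38.23]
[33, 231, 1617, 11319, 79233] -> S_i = 33*7^i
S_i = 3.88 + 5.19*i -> [3.88, 9.07, 14.26, 19.45, 24.64]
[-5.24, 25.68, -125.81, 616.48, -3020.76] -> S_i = -5.24*(-4.90)^i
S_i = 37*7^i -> [37, 259, 1813, 12691, 88837]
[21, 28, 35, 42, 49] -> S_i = 21 + 7*i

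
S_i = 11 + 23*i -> [11, 34, 57, 80, 103]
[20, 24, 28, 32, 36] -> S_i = 20 + 4*i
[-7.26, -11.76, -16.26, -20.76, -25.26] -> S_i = -7.26 + -4.50*i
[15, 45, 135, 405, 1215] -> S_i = 15*3^i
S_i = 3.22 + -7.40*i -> [3.22, -4.18, -11.58, -18.98, -26.38]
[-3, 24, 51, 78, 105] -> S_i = -3 + 27*i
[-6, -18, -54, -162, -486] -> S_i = -6*3^i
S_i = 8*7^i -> [8, 56, 392, 2744, 19208]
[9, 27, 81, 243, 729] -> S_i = 9*3^i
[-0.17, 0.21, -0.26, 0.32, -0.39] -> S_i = -0.17*(-1.23)^i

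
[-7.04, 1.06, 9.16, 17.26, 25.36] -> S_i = -7.04 + 8.10*i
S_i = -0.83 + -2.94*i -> [-0.83, -3.77, -6.71, -9.65, -12.59]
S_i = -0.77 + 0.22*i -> [-0.77, -0.55, -0.33, -0.11, 0.11]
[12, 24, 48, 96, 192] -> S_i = 12*2^i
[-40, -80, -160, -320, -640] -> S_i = -40*2^i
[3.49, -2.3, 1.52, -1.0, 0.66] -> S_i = 3.49*(-0.66)^i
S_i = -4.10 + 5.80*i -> [-4.1, 1.7, 7.5, 13.3, 19.1]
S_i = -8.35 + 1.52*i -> [-8.35, -6.83, -5.31, -3.79, -2.27]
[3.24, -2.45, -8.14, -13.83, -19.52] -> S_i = 3.24 + -5.69*i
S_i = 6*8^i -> [6, 48, 384, 3072, 24576]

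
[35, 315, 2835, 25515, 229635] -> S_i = 35*9^i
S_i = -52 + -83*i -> [-52, -135, -218, -301, -384]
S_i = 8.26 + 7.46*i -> [8.26, 15.72, 23.18, 30.64, 38.1]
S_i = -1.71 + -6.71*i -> [-1.71, -8.42, -15.13, -21.84, -28.55]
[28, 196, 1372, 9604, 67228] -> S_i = 28*7^i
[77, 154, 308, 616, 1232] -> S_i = 77*2^i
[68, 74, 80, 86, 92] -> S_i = 68 + 6*i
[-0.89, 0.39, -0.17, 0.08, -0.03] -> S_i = -0.89*(-0.44)^i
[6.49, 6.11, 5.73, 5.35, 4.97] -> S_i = 6.49 + -0.38*i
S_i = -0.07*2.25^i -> [-0.07, -0.16, -0.35, -0.8, -1.79]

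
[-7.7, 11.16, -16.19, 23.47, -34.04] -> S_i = -7.70*(-1.45)^i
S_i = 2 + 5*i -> [2, 7, 12, 17, 22]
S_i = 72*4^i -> [72, 288, 1152, 4608, 18432]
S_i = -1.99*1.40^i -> [-1.99, -2.79, -3.9, -5.46, -7.64]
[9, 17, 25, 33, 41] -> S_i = 9 + 8*i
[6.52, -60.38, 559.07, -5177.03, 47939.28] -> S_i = 6.52*(-9.26)^i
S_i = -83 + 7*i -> [-83, -76, -69, -62, -55]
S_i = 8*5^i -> [8, 40, 200, 1000, 5000]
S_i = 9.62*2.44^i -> [9.62, 23.47, 57.27, 139.75, 340.98]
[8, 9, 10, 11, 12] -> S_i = 8 + 1*i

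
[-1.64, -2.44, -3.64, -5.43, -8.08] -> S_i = -1.64*1.49^i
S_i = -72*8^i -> [-72, -576, -4608, -36864, -294912]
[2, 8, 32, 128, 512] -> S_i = 2*4^i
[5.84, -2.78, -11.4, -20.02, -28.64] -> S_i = 5.84 + -8.62*i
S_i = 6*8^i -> [6, 48, 384, 3072, 24576]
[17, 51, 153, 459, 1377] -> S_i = 17*3^i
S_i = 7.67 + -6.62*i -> [7.67, 1.05, -5.57, -12.19, -18.81]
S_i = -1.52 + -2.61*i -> [-1.52, -4.13, -6.74, -9.35, -11.96]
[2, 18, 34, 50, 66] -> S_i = 2 + 16*i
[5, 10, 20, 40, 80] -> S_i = 5*2^i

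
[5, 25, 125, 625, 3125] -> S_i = 5*5^i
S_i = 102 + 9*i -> [102, 111, 120, 129, 138]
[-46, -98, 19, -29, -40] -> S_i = Random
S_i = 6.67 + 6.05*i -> [6.67, 12.72, 18.77, 24.82, 30.87]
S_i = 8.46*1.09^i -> [8.46, 9.22, 10.05, 10.96, 11.94]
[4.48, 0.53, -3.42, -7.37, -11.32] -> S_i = 4.48 + -3.95*i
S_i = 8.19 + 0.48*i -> [8.19, 8.67, 9.15, 9.63, 10.11]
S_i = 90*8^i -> [90, 720, 5760, 46080, 368640]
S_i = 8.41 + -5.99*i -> [8.41, 2.42, -3.57, -9.56, -15.55]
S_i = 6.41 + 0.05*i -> [6.41, 6.46, 6.51, 6.56, 6.61]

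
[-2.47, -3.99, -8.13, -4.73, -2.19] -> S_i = Random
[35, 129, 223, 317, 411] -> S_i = 35 + 94*i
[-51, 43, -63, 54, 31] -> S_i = Random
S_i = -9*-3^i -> [-9, 27, -81, 243, -729]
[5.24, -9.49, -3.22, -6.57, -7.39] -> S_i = Random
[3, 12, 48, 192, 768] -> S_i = 3*4^i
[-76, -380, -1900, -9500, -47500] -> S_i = -76*5^i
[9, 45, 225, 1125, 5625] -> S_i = 9*5^i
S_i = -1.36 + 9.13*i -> [-1.36, 7.77, 16.9, 26.03, 35.16]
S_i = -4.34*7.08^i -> [-4.34, -30.73, -217.55, -1540.24, -10904.93]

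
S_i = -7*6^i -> [-7, -42, -252, -1512, -9072]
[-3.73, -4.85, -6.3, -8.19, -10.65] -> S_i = -3.73*1.30^i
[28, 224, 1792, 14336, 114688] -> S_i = 28*8^i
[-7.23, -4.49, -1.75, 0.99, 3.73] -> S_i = -7.23 + 2.74*i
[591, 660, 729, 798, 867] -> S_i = 591 + 69*i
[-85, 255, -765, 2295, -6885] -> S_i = -85*-3^i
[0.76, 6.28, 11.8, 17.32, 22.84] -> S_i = 0.76 + 5.52*i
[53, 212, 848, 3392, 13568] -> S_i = 53*4^i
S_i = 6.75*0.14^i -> [6.75, 0.94, 0.13, 0.02, 0.0]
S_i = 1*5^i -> [1, 5, 25, 125, 625]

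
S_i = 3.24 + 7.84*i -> [3.24, 11.08, 18.92, 26.76, 34.6]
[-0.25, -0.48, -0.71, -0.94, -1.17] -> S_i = -0.25 + -0.23*i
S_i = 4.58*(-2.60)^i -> [4.58, -11.91, 30.96, -80.5, 209.3]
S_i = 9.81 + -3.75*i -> [9.81, 6.06, 2.31, -1.44, -5.19]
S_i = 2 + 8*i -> [2, 10, 18, 26, 34]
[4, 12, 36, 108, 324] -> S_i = 4*3^i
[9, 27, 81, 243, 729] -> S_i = 9*3^i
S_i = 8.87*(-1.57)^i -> [8.87, -13.93, 21.86, -34.33, 53.89]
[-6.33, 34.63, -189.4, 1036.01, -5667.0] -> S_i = -6.33*(-5.47)^i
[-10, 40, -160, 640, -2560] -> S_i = -10*-4^i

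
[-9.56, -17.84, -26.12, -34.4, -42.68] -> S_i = -9.56 + -8.28*i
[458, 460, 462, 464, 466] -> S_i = 458 + 2*i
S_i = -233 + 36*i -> [-233, -197, -161, -125, -89]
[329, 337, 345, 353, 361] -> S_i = 329 + 8*i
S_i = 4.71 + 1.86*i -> [4.71, 6.57, 8.43, 10.29, 12.15]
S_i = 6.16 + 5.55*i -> [6.16, 11.71, 17.26, 22.81, 28.36]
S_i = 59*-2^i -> [59, -118, 236, -472, 944]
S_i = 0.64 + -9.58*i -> [0.64, -8.94, -18.52, -28.1, -37.68]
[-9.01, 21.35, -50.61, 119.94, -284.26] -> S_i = -9.01*(-2.37)^i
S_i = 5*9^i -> [5, 45, 405, 3645, 32805]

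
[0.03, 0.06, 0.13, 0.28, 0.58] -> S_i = 0.03*2.10^i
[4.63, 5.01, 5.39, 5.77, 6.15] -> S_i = 4.63 + 0.38*i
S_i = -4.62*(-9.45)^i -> [-4.62, 43.66, -412.58, 3898.86, -36844.21]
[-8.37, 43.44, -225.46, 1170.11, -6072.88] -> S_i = -8.37*(-5.19)^i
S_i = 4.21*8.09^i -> [4.21, 34.06, 275.54, 2229.09, 18033.34]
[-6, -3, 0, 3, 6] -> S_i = -6 + 3*i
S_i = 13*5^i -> [13, 65, 325, 1625, 8125]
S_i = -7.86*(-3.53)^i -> [-7.86, 27.75, -97.94, 345.74, -1220.45]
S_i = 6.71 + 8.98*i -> [6.71, 15.69, 24.67, 33.65, 42.63]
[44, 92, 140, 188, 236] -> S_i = 44 + 48*i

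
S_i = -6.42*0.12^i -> [-6.42, -0.77, -0.09, -0.01, -0.0]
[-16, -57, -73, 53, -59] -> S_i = Random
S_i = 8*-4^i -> [8, -32, 128, -512, 2048]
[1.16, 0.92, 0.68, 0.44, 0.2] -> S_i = 1.16 + -0.24*i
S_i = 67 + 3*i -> [67, 70, 73, 76, 79]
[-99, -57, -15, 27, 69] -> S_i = -99 + 42*i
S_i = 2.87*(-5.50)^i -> [2.87, -15.78, 86.82, -477.5, 2626.23]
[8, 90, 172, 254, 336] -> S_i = 8 + 82*i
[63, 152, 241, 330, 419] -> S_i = 63 + 89*i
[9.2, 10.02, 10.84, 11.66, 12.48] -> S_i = 9.20 + 0.82*i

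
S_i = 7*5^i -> [7, 35, 175, 875, 4375]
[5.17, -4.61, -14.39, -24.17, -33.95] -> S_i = 5.17 + -9.78*i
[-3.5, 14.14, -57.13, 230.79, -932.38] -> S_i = -3.50*(-4.04)^i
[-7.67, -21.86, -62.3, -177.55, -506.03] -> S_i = -7.67*2.85^i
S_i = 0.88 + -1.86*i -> [0.88, -0.98, -2.84, -4.7, -6.56]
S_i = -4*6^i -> [-4, -24, -144, -864, -5184]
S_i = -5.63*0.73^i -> [-5.63, -4.11, -3.0, -2.19, -1.6]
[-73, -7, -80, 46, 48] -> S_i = Random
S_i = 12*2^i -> [12, 24, 48, 96, 192]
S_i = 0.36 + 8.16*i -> [0.36, 8.52, 16.68, 24.84, 33.0]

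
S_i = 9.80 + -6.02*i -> [9.8, 3.78, -2.24, -8.26, -14.28]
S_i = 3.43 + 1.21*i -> [3.43, 4.64, 5.85, 7.06, 8.27]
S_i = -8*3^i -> [-8, -24, -72, -216, -648]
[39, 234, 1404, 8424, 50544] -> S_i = 39*6^i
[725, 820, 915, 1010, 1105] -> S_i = 725 + 95*i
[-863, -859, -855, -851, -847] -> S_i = -863 + 4*i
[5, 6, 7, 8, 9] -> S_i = 5 + 1*i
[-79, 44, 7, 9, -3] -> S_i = Random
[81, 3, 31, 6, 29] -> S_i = Random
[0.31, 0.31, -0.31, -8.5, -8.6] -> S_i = Random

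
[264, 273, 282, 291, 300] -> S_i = 264 + 9*i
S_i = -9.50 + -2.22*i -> [-9.5, -11.72, -13.94, -16.16, -18.38]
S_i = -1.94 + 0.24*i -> [-1.94, -1.7, -1.46, -1.22, -0.98]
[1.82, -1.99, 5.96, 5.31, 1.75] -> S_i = Random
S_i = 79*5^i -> [79, 395, 1975, 9875, 49375]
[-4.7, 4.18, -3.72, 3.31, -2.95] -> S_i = -4.70*(-0.89)^i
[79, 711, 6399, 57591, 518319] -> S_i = 79*9^i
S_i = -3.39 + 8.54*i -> [-3.39, 5.15, 13.69, 22.23, 30.77]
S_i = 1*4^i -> [1, 4, 16, 64, 256]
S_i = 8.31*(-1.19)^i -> [8.31, -9.89, 11.77, -14.0, 16.66]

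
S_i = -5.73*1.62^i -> [-5.73, -9.28, -15.04, -24.36, -39.47]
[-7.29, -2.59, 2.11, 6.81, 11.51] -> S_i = -7.29 + 4.70*i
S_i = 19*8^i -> [19, 152, 1216, 9728, 77824]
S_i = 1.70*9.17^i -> [1.7, 15.59, 142.95, 1310.86, 12020.6]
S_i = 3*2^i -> [3, 6, 12, 24, 48]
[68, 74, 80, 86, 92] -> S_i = 68 + 6*i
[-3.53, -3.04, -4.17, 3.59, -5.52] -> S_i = Random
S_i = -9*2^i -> [-9, -18, -36, -72, -144]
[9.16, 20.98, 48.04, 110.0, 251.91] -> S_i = 9.16*2.29^i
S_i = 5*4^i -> [5, 20, 80, 320, 1280]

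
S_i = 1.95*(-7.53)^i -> [1.95, -14.68, 110.57, -832.57, 6269.23]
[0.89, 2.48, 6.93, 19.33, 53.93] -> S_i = 0.89*2.79^i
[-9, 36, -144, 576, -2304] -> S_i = -9*-4^i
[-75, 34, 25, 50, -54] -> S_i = Random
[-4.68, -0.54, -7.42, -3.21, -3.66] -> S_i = Random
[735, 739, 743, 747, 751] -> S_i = 735 + 4*i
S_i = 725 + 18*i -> [725, 743, 761, 779, 797]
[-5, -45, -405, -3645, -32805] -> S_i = -5*9^i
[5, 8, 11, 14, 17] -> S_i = 5 + 3*i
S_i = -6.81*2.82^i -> [-6.81, -19.2, -54.16, -152.72, -430.67]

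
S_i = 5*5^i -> [5, 25, 125, 625, 3125]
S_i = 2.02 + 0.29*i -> [2.02, 2.31, 2.6, 2.89, 3.18]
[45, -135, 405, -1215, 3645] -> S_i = 45*-3^i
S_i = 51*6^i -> [51, 306, 1836, 11016, 66096]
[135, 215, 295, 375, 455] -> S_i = 135 + 80*i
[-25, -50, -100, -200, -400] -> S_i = -25*2^i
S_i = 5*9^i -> [5, 45, 405, 3645, 32805]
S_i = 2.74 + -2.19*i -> [2.74, 0.55, -1.64, -3.83, -6.02]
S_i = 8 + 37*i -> [8, 45, 82, 119, 156]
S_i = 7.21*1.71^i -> [7.21, 12.33, 21.08, 36.05, 61.65]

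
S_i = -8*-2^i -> [-8, 16, -32, 64, -128]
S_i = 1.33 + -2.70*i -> [1.33, -1.37, -4.07, -6.77, -9.47]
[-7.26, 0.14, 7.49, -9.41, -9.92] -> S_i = Random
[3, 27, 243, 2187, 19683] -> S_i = 3*9^i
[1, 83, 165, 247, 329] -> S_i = 1 + 82*i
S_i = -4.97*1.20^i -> [-4.97, -5.96, -7.16, -8.59, -10.31]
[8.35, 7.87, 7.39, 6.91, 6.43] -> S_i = 8.35 + -0.48*i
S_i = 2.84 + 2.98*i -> [2.84, 5.82, 8.8, 11.78, 14.76]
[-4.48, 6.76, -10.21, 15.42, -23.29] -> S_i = -4.48*(-1.51)^i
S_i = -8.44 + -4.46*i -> [-8.44, -12.9, -17.36, -21.82, -26.28]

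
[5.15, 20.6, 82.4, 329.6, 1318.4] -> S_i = 5.15*4.00^i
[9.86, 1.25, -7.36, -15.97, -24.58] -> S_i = 9.86 + -8.61*i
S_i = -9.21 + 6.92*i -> [-9.21, -2.29, 4.63, 11.55, 18.47]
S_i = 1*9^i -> [1, 9, 81, 729, 6561]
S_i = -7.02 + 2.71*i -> [-7.02, -4.31, -1.6, 1.11, 3.82]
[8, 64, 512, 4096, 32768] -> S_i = 8*8^i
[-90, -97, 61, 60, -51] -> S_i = Random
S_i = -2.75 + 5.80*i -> [-2.75, 3.05, 8.85, 14.65, 20.45]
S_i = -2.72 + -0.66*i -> [-2.72, -3.38, -4.04, -4.7, -5.36]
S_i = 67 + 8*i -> [67, 75, 83, 91, 99]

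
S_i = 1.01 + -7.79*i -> [1.01, -6.78, -14.57, -22.36, -30.15]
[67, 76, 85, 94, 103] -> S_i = 67 + 9*i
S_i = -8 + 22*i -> [-8, 14, 36, 58, 80]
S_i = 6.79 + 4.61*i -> [6.79, 11.4, 16.01, 20.62, 25.23]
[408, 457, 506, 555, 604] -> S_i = 408 + 49*i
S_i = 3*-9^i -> [3, -27, 243, -2187, 19683]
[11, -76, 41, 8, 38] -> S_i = Random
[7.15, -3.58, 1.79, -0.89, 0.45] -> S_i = 7.15*(-0.50)^i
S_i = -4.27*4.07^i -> [-4.27, -17.38, -70.73, -287.88, -1171.67]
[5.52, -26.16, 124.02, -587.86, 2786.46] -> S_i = 5.52*(-4.74)^i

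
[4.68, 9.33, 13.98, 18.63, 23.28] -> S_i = 4.68 + 4.65*i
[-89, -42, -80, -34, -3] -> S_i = Random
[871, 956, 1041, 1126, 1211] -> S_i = 871 + 85*i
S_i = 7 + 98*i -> [7, 105, 203, 301, 399]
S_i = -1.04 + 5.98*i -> [-1.04, 4.94, 10.92, 16.9, 22.88]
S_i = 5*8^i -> [5, 40, 320, 2560, 20480]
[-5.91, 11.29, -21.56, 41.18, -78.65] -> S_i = -5.91*(-1.91)^i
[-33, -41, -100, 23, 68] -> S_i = Random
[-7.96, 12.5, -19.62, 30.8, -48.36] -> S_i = -7.96*(-1.57)^i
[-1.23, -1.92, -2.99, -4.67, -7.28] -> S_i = -1.23*1.56^i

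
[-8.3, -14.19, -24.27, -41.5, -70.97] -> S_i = -8.30*1.71^i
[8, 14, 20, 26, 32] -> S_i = 8 + 6*i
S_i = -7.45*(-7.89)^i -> [-7.45, 58.78, -463.78, 3659.21, -28871.16]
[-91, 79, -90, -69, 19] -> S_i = Random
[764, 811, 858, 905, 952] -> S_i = 764 + 47*i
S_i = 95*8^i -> [95, 760, 6080, 48640, 389120]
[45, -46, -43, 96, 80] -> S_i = Random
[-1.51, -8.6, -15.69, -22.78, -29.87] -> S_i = -1.51 + -7.09*i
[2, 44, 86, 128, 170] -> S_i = 2 + 42*i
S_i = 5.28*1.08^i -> [5.28, 5.7, 6.16, 6.65, 7.18]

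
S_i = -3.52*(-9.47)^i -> [-3.52, 33.33, -315.68, 2989.46, -28310.18]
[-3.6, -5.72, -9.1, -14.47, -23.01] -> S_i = -3.60*1.59^i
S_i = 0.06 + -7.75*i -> [0.06, -7.69, -15.44, -23.19, -30.94]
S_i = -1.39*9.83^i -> [-1.39, -13.66, -134.31, -1320.31, -12978.63]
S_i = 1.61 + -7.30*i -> [1.61, -5.69, -12.99, -20.29, -27.59]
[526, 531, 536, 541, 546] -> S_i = 526 + 5*i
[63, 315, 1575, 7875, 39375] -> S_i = 63*5^i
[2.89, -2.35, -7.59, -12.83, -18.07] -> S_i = 2.89 + -5.24*i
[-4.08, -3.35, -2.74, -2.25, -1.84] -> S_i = -4.08*0.82^i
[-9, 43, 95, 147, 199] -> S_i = -9 + 52*i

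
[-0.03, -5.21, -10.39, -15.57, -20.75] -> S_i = -0.03 + -5.18*i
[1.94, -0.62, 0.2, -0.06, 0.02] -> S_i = 1.94*(-0.32)^i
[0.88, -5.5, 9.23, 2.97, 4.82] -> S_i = Random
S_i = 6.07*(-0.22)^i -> [6.07, -1.34, 0.29, -0.06, 0.01]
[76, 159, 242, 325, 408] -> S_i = 76 + 83*i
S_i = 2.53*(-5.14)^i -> [2.53, -13.0, 66.84, -343.57, 1765.93]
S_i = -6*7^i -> [-6, -42, -294, -2058, -14406]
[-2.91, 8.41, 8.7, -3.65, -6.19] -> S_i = Random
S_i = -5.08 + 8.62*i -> [-5.08, 3.54, 12.16, 20.78, 29.4]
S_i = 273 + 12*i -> [273, 285, 297, 309, 321]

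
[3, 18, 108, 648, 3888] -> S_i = 3*6^i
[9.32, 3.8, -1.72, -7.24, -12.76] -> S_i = 9.32 + -5.52*i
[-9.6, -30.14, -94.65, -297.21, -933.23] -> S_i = -9.60*3.14^i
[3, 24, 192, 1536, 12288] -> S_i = 3*8^i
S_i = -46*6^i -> [-46, -276, -1656, -9936, -59616]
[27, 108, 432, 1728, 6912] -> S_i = 27*4^i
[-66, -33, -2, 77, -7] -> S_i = Random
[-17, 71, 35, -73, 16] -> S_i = Random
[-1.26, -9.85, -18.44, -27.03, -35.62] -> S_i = -1.26 + -8.59*i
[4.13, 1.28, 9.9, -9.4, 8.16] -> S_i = Random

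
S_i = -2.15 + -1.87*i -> [-2.15, -4.02, -5.89, -7.76, -9.63]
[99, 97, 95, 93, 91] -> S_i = 99 + -2*i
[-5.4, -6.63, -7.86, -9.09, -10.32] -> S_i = -5.40 + -1.23*i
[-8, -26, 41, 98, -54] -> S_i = Random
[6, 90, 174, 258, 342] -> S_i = 6 + 84*i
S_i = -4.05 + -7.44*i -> [-4.05, -11.49, -18.93, -26.37, -33.81]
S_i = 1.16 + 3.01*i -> [1.16, 4.17, 7.18, 10.19, 13.2]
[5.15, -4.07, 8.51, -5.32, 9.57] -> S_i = Random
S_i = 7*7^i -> [7, 49, 343, 2401, 16807]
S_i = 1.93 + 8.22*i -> [1.93, 10.15, 18.37, 26.59, 34.81]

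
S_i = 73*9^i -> [73, 657, 5913, 53217, 478953]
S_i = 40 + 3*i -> [40, 43, 46, 49, 52]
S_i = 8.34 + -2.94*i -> [8.34, 5.4, 2.46, -0.48, -3.42]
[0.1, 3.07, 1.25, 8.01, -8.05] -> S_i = Random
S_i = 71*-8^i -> [71, -568, 4544, -36352, 290816]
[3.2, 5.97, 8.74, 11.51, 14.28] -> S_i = 3.20 + 2.77*i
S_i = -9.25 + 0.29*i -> [-9.25, -8.96, -8.67, -8.38, -8.09]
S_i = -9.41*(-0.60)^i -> [-9.41, 5.65, -3.39, 2.03, -1.22]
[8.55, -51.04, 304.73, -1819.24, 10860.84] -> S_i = 8.55*(-5.97)^i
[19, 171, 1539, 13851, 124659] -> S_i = 19*9^i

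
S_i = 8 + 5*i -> [8, 13, 18, 23, 28]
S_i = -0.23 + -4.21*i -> [-0.23, -4.44, -8.65, -12.86, -17.07]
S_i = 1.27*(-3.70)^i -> [1.27, -4.7, 17.39, -64.33, 238.02]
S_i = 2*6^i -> [2, 12, 72, 432, 2592]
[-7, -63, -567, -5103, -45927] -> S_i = -7*9^i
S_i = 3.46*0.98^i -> [3.46, 3.39, 3.32, 3.26, 3.19]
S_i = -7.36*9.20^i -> [-7.36, -67.71, -622.95, -5731.14, -52726.52]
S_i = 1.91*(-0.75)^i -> [1.91, -1.43, 1.07, -0.81, 0.6]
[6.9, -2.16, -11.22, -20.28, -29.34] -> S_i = 6.90 + -9.06*i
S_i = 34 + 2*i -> [34, 36, 38, 40, 42]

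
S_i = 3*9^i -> [3, 27, 243, 2187, 19683]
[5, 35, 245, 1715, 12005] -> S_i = 5*7^i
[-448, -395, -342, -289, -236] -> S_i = -448 + 53*i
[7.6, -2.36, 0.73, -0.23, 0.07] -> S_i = 7.60*(-0.31)^i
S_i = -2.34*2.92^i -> [-2.34, -6.83, -19.95, -58.26, -170.12]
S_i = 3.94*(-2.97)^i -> [3.94, -11.7, 34.75, -103.22, 306.56]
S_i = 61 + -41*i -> [61, 20, -21, -62, -103]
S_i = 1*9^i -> [1, 9, 81, 729, 6561]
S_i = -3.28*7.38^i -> [-3.28, -24.21, -178.64, -1318.39, -9729.7]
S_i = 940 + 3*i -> [940, 943, 946, 949, 952]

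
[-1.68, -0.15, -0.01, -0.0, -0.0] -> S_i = -1.68*0.09^i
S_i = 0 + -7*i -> [0, -7, -14, -21, -28]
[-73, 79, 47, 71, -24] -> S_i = Random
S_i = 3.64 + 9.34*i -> [3.64, 12.98, 22.32, 31.66, 41.0]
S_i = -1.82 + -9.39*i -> [-1.82, -11.21, -20.6, -29.99, -39.38]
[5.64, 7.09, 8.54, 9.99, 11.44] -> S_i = 5.64 + 1.45*i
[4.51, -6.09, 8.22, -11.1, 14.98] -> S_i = 4.51*(-1.35)^i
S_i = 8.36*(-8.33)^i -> [8.36, -69.64, 580.09, -4832.16, 40251.89]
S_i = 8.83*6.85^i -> [8.83, 60.49, 414.33, 2838.13, 19441.2]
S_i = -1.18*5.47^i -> [-1.18, -6.45, -35.31, -193.13, -1056.41]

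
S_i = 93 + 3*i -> [93, 96, 99, 102, 105]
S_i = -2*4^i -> [-2, -8, -32, -128, -512]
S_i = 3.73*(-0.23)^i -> [3.73, -0.86, 0.2, -0.05, 0.01]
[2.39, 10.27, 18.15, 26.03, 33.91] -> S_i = 2.39 + 7.88*i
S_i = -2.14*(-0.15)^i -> [-2.14, 0.32, -0.05, 0.01, -0.0]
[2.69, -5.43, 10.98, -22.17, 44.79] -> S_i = 2.69*(-2.02)^i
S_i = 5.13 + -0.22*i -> [5.13, 4.91, 4.69, 4.47, 4.25]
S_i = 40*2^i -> [40, 80, 160, 320, 640]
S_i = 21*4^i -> [21, 84, 336, 1344, 5376]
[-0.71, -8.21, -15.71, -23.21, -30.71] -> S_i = -0.71 + -7.50*i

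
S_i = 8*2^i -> [8, 16, 32, 64, 128]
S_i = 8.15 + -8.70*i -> [8.15, -0.55, -9.25, -17.95, -26.65]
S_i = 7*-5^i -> [7, -35, 175, -875, 4375]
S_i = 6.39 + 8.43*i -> [6.39, 14.82, 23.25, 31.68, 40.11]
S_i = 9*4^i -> [9, 36, 144, 576, 2304]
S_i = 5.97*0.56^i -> [5.97, 3.34, 1.87, 1.05, 0.59]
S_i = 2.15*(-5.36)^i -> [2.15, -11.52, 61.77, -331.08, 1774.59]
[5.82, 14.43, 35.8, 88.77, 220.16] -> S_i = 5.82*2.48^i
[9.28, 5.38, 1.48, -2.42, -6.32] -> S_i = 9.28 + -3.90*i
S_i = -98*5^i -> [-98, -490, -2450, -12250, -61250]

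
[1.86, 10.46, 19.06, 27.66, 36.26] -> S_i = 1.86 + 8.60*i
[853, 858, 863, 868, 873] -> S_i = 853 + 5*i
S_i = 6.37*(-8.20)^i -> [6.37, -52.23, 428.32, -3512.21, 28800.16]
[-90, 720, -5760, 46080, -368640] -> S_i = -90*-8^i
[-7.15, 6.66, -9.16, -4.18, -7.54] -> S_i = Random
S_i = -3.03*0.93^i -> [-3.03, -2.82, -2.62, -2.44, -2.27]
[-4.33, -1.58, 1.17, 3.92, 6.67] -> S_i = -4.33 + 2.75*i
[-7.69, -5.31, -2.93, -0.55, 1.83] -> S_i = -7.69 + 2.38*i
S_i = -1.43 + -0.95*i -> [-1.43, -2.38, -3.33, -4.28, -5.23]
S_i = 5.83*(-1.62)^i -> [5.83, -9.44, 15.3, -24.79, 40.15]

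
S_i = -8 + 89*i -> [-8, 81, 170, 259, 348]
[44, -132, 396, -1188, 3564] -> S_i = 44*-3^i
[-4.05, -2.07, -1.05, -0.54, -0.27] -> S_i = -4.05*0.51^i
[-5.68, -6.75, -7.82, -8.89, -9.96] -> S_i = -5.68 + -1.07*i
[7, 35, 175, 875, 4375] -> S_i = 7*5^i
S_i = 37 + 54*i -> [37, 91, 145, 199, 253]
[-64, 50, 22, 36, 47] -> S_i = Random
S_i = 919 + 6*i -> [919, 925, 931, 937, 943]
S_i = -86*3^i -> [-86, -258, -774, -2322, -6966]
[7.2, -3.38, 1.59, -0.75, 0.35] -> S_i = 7.20*(-0.47)^i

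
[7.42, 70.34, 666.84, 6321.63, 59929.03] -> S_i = 7.42*9.48^i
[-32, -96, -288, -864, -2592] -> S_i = -32*3^i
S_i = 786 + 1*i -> [786, 787, 788, 789, 790]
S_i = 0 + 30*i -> [0, 30, 60, 90, 120]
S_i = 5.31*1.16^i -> [5.31, 6.16, 7.15, 8.29, 9.61]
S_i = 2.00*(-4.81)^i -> [2.0, -9.62, 46.27, -222.57, 1070.56]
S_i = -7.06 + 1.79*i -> [-7.06, -5.27, -3.48, -1.69, 0.1]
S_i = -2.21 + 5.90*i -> [-2.21, 3.69, 9.59, 15.49, 21.39]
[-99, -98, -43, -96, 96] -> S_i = Random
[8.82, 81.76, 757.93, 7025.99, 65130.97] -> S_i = 8.82*9.27^i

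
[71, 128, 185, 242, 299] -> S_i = 71 + 57*i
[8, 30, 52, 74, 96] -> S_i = 8 + 22*i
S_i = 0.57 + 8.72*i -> [0.57, 9.29, 18.01, 26.73, 35.45]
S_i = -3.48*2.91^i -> [-3.48, -10.13, -29.47, -85.75, -249.55]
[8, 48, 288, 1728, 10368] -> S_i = 8*6^i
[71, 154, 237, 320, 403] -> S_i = 71 + 83*i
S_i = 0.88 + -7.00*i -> [0.88, -6.12, -13.12, -20.12, -27.12]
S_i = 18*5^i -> [18, 90, 450, 2250, 11250]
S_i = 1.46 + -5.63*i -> [1.46, -4.17, -9.8, -15.43, -21.06]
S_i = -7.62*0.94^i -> [-7.62, -7.16, -6.73, -6.33, -5.95]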